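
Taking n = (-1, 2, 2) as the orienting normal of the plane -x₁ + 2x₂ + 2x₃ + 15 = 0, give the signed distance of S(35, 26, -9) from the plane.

14/3

n·S − (-15) = 14.
|n| = 3, so the signed distance is 14/3.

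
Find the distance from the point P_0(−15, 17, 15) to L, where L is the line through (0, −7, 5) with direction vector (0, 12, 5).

Direction vector d = (0, 12, 5).
AP = (−15, 24, 10); AP·d = 338, |AP|² = 901, |d|² = 169.
distance² = |AP|² − (AP·d)²/|d|² = 901 − 114244/169 = 225, so the distance is 15.

15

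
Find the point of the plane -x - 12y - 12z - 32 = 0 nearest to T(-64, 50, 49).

(-68, 2, 1)

n = (-1, -12, -12), |n|² = 289, and n·T − 32 = -1156.
t = -1156/289 = -4, so the foot is T − t·n = (-64, 50, 49) − (-4)·(-1, -12, -12) = (-68, 2, 1).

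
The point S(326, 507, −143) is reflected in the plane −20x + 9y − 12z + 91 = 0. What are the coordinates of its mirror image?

With n = (−20, 9, −12), the signed offset is (n·S − (-91))/|n|² = -150/625 = -6/25.
S' = S − 2t·n = (326, 507, −143) − (-12/25)·(−20, 9, −12) = (1582/5, 12783/25, −3719/25).

(1582/5, 12783/25, -3719/25)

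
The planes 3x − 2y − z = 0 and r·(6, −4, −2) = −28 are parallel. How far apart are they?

√14

Divide the second equation by 2 to match normals: 3x − 2y − z = -14.
Both planes have normal n = (3, −2, −1), |n| = √14. Any point on the first plane is at distance |(-14) − 0|/|n| = 14/√14 = √14 from the second.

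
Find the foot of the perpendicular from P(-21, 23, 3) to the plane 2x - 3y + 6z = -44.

n = (2, -3, 6), |n|² = 49, and n·P − (-44) = -49.
t = -49/49 = -1, so the foot is P − t·n = (-21, 23, 3) − (-1)·(2, -3, 6) = (-19, 20, 9).

(-19, 20, 9)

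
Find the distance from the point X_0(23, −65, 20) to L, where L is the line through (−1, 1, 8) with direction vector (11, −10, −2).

Direction vector d = (11, −10, −2).
AP = (24, −66, 12); AP·d = 900, |AP|² = 5076, |d|² = 225.
distance² = |AP|² − (AP·d)²/|d|² = 5076 − 810000/225 = 1476, so the distance is 6√41.

6√41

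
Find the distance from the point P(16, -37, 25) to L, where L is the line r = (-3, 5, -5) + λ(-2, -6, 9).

Direction vector d = (-2, -6, 9).
AP = (19, -42, 30), and AP × d = (-198, -231, -198).
|AP × d|² = 131769 and |d|² = 121, so the distance is √(131769/121) = √1089 = 33.

33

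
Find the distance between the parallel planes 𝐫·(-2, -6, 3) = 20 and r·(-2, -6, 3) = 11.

Both planes have normal n = (-2, -6, 3), |n| = 7. Any point on the first plane is at distance |11 − 20|/|n| = 9/7 from the second.

9/7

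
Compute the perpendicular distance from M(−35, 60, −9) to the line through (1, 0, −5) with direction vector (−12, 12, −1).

12√2

Direction vector d = (−12, 12, −1).
AP = (−36, 60, −4); AP·d = 1156, |AP|² = 4912, |d|² = 289.
distance² = |AP|² − (AP·d)²/|d|² = 4912 − 1336336/289 = 288, so the distance is 12√2.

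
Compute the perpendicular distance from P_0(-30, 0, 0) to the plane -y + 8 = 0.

Normal vector n = (0, -1, 0), and n·(-30, 0, 0) - (-8) = 8.
|n| = √(0 + 1 + 0) = 1, so the distance is |8|/1 = 8.

8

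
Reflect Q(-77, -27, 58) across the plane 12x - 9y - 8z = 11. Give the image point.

n = (12, -9, -8), |n|² = 289, n·Q − 11 = -1156, so t = -1156/289 = -4.
Foot F = Q − (-4)·n = (-29, -63, 26); the reflection is 2F − Q = (19, -99, -6).

(19, -99, -6)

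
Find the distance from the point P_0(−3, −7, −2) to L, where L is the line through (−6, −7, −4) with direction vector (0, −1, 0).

Direction vector d = (0, −1, 0).
AP = (3, 0, 2); AP·d = 0, |AP|² = 13, |d|² = 1.
distance² = |AP|² − (AP·d)²/|d|² = 13 − 0/1 = 13, so the distance is √13.

√13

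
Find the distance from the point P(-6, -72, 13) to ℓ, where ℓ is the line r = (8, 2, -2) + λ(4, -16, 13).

2√482

Direction vector d = (4, -16, 13).
AP = (-14, -74, 15); AP·d = 1323, |AP|² = 5897, |d|² = 441.
distance² = |AP|² − (AP·d)²/|d|² = 5897 − 1750329/441 = 1928, so the distance is 2√482.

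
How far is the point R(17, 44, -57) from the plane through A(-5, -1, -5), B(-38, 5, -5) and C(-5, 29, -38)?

19/15

AB = (-33, 6, 0) and AC = (0, 30, -33), so a normal is n = AB × AC = (-198, -1089, -990).
d = |(-198)·17 + (-1089)·44 + (-990)·(-57) − 7029| / √(39204 + 1185921 + 980100) = |-1881| / 1485 = 19/15.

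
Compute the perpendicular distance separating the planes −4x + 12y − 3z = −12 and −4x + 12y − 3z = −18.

6/13

Both planes have normal n = (−4, 12, −3), |n| = 13. Any point on the first plane is at distance |(-18) − (-12)|/|n| = 6/13 from the second.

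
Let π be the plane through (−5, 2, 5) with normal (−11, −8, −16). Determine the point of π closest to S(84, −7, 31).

(51, -31, -17)

n = (−11, −8, −16), |n|² = 441, and n·S − (-41) = -1323.
t = -1323/441 = -3, so the foot is S − t·n = (84, −7, 31) − (-3)·(−11, −8, −16) = (51, −31, −17).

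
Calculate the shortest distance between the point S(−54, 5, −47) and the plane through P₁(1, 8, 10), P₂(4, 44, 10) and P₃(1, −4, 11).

27/17

P₁P₂ = (3, 36, 0) and P₁P₃ = (0, −12, 1), so a normal is n = P₁P₂ × P₁P₃ = (36, −3, −36).
Then n·(−54, 5, −47) − (−348) = 81.
|n| = √(1296 + 9 + 1296) = 51, so the distance is |81|/51 = 27/17.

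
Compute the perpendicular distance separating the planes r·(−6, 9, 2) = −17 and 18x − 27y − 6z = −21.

24/11

Divide the second equation by -3 to match normals: −6x + 9y + 2z = 7.
With common normal n = (−6, 9, 2) (|n| = 11), the distance is |(-17) − 7|/|n| = 24/11.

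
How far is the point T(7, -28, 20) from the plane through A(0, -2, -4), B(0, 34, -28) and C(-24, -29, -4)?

1

AB = (0, 36, -24) and AC = (-24, -27, 0), so a normal is n = AB × AC = (-648, 576, 864).
d = |(-648)·7 + 576·(-28) + 864·20 − (-4608)| / √(419904 + 331776 + 746496) = |1224| / 1224 = 1.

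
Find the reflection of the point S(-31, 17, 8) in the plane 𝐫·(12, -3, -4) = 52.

n = (12, -3, -4), |n|² = 169, n·S − 52 = -507, so t = -507/169 = -3.
Foot F = S − (-3)·n = (5, 8, -4); the reflection is 2F − S = (41, -1, -16).

(41, -1, -16)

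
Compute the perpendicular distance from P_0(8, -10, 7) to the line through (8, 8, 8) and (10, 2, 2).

A direction vector is d = (2, -6, -6).
AP = (0, -18, -1); AP·d = 114, |AP|² = 325, |d|² = 76.
distance² = |AP|² − (AP·d)²/|d|² = 325 − 12996/76 = 154, so the distance is √154.

√154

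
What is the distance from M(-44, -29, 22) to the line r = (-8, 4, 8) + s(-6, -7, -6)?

2√373

Direction vector d = (-6, -7, -6).
AP = (-36, -33, 14); AP·d = 363, |AP|² = 2581, |d|² = 121.
distance² = |AP|² − (AP·d)²/|d|² = 2581 − 131769/121 = 1492, so the distance is 2√373.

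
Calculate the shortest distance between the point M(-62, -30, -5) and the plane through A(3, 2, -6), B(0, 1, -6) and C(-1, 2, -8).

AB = (-3, -1, 0) and AC = (-4, 0, -2), so a normal is n = AB × AC = (2, -6, -4).
d = |2·(-62) + (-6)·(-30) + (-4)·(-5) − 18| / √(4 + 36 + 16) = |58| / (2√14) = 29/√14.

29/√14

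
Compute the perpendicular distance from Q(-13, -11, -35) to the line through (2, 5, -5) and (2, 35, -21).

A direction vector is d = (0, 30, -16).
AP = (-15, -16, -30), and AP × d = (1156, -240, -450).
|AP × d|² = 1596436 and |d|² = 1156, so the distance is √(1596436/1156) = √1381.

√1381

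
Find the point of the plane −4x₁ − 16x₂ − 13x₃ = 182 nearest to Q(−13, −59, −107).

The perpendicular from Q has direction n = (−4, −16, −13): r = (−13, −59, −107) + λ(−4, −16, −13).
Substitute into the plane: n·(Q + λn) = 182 gives 2387 + 441λ = 182, so λ = -5.
Foot = (−13, −59, −107) + (-5)·(−4, −16, −13) = (7, 21, −42).

(7, 21, -42)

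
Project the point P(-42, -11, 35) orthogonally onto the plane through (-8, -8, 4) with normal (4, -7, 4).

The perpendicular from P has direction n = (4, -7, 4): r = (-42, -11, 35) + λ(4, -7, 4).
Substitute into the plane: n·(P + λn) = 40 gives 49 + 81λ = 40, so λ = -1/9.
Foot = (-42, -11, 35) + (-1/9)·(4, -7, 4) = (-382/9, -92/9, 311/9).

(-382/9, -92/9, 311/9)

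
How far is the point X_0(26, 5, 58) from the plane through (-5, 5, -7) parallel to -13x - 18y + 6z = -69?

13/23

Parallel planes share the normal n = (-13, -18, 6); since (-5, 5, -7) lies on the plane, its equation is -13x - 18y + 6z = -67.
n = (-13, -18, 6); n·P − (-67) = -13; |n| = 23; distance = 13/23.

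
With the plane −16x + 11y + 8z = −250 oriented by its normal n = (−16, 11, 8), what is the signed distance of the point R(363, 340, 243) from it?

n·R − (-250) = 126.
|n| = 21, so the signed distance is 126/21 = 6.

6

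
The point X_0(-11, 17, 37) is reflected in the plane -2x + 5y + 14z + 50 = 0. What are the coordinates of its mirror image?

(1, -13, -47)

With n = (-2, 5, 14), the signed offset is (n·X_0 − (-50))/|n|² = 675/225 = 3.
X_0' = X_0 − 2t·n = (-11, 17, 37) − 6·(-2, 5, 14) = (1, -13, -47).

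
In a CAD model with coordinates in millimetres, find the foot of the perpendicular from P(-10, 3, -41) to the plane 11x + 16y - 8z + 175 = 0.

n = (11, 16, -8), |n|² = 441, and n·P − (-175) = 441.
t = 441/441 = 1, so the foot is P − t·n = (-10, 3, -41) − 1·(11, 16, -8) = (-21, -13, -33).

(-21, -13, -33)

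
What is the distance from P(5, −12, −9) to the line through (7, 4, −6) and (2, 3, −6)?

A direction vector is d = (−5, −1, 0).
AP = (−2, −16, −3), and AP × d = (−3, 15, −78).
|AP × d|² = 6318 and |d|² = 26, so the distance is √(6318/26) = √243 = 9√3.

9√3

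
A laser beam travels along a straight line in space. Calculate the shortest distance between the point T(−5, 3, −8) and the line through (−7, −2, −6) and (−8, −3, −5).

A direction vector is d = (−1, −1, 1).
AP = (2, 5, −2); AP·d = -9, |AP|² = 33, |d|² = 3.
distance² = |AP|² − (AP·d)²/|d|² = 33 − 81/3 = 6, so the distance is √6.

√6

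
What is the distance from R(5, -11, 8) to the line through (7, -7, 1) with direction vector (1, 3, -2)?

Direction vector d = (1, 3, -2).
AP = (-2, -4, 7), and AP × d = (-13, 3, -2).
|AP × d|² = 182 and |d|² = 14, so the distance is √(182/14) = √13.

√13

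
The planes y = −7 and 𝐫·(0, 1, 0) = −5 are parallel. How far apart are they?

Both planes have normal n = (0, 1, 0), |n| = 1. Any point on the first plane is at distance |(-5) − (-7)|/|n| = 2/1 = 2 from the second.

2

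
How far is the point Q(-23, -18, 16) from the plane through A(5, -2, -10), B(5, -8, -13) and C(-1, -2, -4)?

4

AB = (0, -6, -3) and AC = (-6, 0, 6), so a normal is n = AB × AC = (-36, 18, -36).
n = (-36, 18, -36); n·P − 144 = -216; |n| = 54; distance = 216/54 = 4.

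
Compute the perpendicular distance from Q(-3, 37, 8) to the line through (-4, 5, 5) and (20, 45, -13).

A direction vector is d = (24, 40, -18).
AP = (1, 32, 3), and AP × d = (-696, 90, -728).
|AP × d|² = 1022500 and |d|² = 2500, so the distance is √(1022500/2500) = √409.

√409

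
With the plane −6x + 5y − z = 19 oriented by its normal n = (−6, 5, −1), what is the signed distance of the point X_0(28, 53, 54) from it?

12√62/31

n·X_0 − 19 = 24.
|n| = √62, so the signed distance is 12√62/31.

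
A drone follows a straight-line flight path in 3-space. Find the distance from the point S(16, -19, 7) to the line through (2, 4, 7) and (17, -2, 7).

A direction vector is d = (15, -6, 0).
AP = (14, -23, 0), and AP × d = (0, 0, 261).
|AP × d|² = 68121 and |d|² = 261, so the distance is √(68121/261) = √261 = 3√29.

3√29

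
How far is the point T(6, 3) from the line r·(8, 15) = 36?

57/17

d = |8·6 + 15·3 − 36| / √(64 + 225) = |57|/17 = 57/17.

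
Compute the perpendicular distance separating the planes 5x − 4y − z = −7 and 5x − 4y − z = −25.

With common normal n = (5, −4, −1) (|n| = √42), the distance is |(-7) − (-25)|/|n| = 18/√42.

3√42/7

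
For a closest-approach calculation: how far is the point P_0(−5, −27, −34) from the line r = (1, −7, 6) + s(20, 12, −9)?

Direction vector d = (20, 12, −9).
AP = (−6, −20, −40), and AP × d = (660, −854, 328).
|AP × d|² = 1272500 and |d|² = 625, so the distance is √(1272500/625) = √2036 = 2√509.

2√509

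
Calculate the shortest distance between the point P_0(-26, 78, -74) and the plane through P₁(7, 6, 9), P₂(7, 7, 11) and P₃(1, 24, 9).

P₁P₂ = (0, 1, 2) and P₁P₃ = (-6, 18, 0), so a normal is n = P₁P₂ × P₁P₃ = (-36, -12, 6).
d = |(-36)·(-26) + (-12)·78 + 6·(-74) − (-270)| / √(1296 + 144 + 36) = |-174| / (6√41) = 29/√41.

29/√41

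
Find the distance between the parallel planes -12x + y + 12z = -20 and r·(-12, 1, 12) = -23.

3/17

Both planes have normal n = (-12, 1, 12), |n| = 17. Any point on the first plane is at distance |(-23) − (-20)|/|n| = 3/17 from the second.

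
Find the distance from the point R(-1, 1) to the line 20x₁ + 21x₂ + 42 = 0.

43/29

The normal to the line is n = (20, 21) with |n| = 29.
|n·R − (-42)| = |1 − (-42)| = 43, so the distance is 43/29.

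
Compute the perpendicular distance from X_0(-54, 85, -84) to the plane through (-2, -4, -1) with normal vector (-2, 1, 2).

The plane has equation n·(r − (-2, -4, -1)) = 0, i.e. n·r = -2.
n = (-2, 1, 2); n·P − (-2) = 27; |n| = 3; distance = 27/3 = 9.

9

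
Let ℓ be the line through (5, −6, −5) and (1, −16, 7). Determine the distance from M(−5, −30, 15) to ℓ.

6

A direction vector is d = (−4, −10, 12).
AP = (−10, −24, 20), and AP × d = (−88, 40, 4).
|AP × d|² = 9360 and |d|² = 260, so the distance is √(9360/260) = √36 = 6.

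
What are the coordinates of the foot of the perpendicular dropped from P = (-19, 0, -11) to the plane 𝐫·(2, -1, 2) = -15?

(-9, -5, -1)

The perpendicular from P has direction n = (2, -1, 2): r = (-19, 0, -11) + t(2, -1, 2).
Substitute into the plane: n·(P + tn) = -15 gives -60 + 9t = -15, so t = 5.
Foot = (-19, 0, -11) + 5·(2, -1, 2) = (-9, -5, -1).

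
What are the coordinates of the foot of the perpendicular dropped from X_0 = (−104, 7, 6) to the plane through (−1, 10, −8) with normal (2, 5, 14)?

(-934/9, 68/9, 68/9)

The perpendicular from X_0 has direction n = (2, 5, 14): r = (−104, 7, 6) + μ(2, 5, 14).
Substitute into the plane: n·(X_0 + μn) = -64 gives -89 + 225μ = -64, so μ = 1/9.
Foot = (−104, 7, 6) + (1/9)·(2, 5, 14) = (−934/9, 68/9, 68/9).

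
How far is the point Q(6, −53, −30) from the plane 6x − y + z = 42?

Normal vector n = (6, −1, 1), and n·(6, −53, −30) − 42 = 17.
|n| = √(36 + 1 + 1) = √38, so the distance is |17|/√38 = 17/√38.

17√38/38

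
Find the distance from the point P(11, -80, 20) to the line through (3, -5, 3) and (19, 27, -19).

7√41

A direction vector is d = (16, 32, -22).
AP = (8, -75, 17), and AP × d = (1106, 448, 1456).
|AP × d|² = 3543876 and |d|² = 1764, so the distance is √(3543876/1764) = √2009 = 7√41.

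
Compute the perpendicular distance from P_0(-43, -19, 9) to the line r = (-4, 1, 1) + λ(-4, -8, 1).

√689

Direction vector d = (-4, -8, 1).
AP = (-39, -20, 8); AP·d = 324, |AP|² = 1985, |d|² = 81.
distance² = |AP|² − (AP·d)²/|d|² = 1985 − 104976/81 = 689, so the distance is √689.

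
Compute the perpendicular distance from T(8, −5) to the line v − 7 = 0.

d = |0·8 + 1·(-5) − 7| / √(0 + 1) = |-12|/1 = 12.

12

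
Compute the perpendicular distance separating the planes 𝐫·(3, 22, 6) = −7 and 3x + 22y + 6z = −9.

Both planes have normal n = (3, 22, 6), |n| = 23. Any point on the first plane is at distance |(-9) − (-7)|/|n| = 2/23 from the second.

2/23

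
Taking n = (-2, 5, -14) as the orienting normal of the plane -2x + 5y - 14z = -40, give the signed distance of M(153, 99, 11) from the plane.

n·M − (-40) = 75.
|n| = 15, so the signed distance is 75/15 = 5.

5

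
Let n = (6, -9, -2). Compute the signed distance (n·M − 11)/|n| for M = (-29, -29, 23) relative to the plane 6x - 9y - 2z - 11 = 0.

n·M − 11 = 30.
|n| = 11, so the signed distance is 30/11.

30/11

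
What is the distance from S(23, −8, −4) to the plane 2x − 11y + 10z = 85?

3/5

d = |2·23 + (-11)·(-8) + 10·(-4) − 85| / √(4 + 121 + 100) = |9| / 15 = 3/5.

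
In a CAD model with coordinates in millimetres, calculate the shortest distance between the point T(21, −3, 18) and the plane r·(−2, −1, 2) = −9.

2

Normal vector n = (−2, −1, 2), and n·(21, −3, 18) − (−9) = 6.
|n| = √(4 + 1 + 4) = 3, so the distance is |6|/3 = 2.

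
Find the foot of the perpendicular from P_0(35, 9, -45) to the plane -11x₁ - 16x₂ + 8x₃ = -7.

The perpendicular from P_0 has direction n = (-11, -16, 8): r = (35, 9, -45) + t(-11, -16, 8).
Substitute into the plane: n·(P_0 + tn) = -7 gives -889 + 441t = -7, so t = 2.
Foot = (35, 9, -45) + 2·(-11, -16, 8) = (13, -23, -29).

(13, -23, -29)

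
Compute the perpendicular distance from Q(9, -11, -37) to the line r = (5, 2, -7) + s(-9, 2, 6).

√601

Direction vector d = (-9, 2, 6).
AP = (4, -13, -30); AP·d = -242, |AP|² = 1085, |d|² = 121.
distance² = |AP|² − (AP·d)²/|d|² = 1085 − 58564/121 = 601, so the distance is √601.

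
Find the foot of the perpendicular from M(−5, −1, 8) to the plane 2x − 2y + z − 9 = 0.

(-3, -3, 9)

The perpendicular from M has direction n = (2, −2, 1): r = (−5, −1, 8) + μ(2, −2, 1).
Substitute into the plane: n·(M + μn) = 9 gives 0 + 9μ = 9, so μ = 1.
Foot = (−5, −1, 8) + 1·(2, −2, 1) = (−3, −3, 9).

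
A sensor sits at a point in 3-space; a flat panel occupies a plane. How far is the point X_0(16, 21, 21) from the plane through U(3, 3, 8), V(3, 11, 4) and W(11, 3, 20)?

5/√14

UV = (0, 8, −4) and UW = (8, 0, 12), so a normal is n = UV × UW = (96, −32, −64).
d = |96·16 + (-32)·21 + (-64)·21 − (-320)| / √(9216 + 1024 + 4096) = |-160| / (32√14) = 5/√14.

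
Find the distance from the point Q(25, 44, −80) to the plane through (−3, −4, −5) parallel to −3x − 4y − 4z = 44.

24√41/41

Parallel planes share the normal n = (−3, −4, −4); since (−3, −4, −5) lies on the plane, its equation is −3x − 4y − 4z = 45.
Then n·(25, 44, −80) − 45 = 24.
|n| = √(9 + 16 + 16) = √41, so the distance is |24|/√41 = 24/√41.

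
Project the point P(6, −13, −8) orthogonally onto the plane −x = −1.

(1, -13, -8)

n = (−1, 0, 0), |n|² = 1, and n·P − (-1) = -5.
t = -5/1 = -5, so the foot is P − t·n = (6, −13, −8) − (-5)·(−1, 0, 0) = (1, −13, −8).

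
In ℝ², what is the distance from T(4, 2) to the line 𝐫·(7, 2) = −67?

99/√53

The normal to the line is n = (7, 2) with |n| = √53.
|n·T − (-67)| = |32 − (-67)| = 99, so the distance is 99/√53 = 99√53/53.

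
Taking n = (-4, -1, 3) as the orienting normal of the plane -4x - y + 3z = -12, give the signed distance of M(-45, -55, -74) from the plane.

n·M − (-12) = 25.
|n| = √26, so the signed distance is 25/√26.

25/√26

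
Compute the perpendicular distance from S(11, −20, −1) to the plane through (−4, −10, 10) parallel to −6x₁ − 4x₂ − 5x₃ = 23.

5√77/77

Parallel planes share the normal n = (−6, −4, −5); since (−4, −10, 10) lies on the plane, its equation is −6x₁ − 4x₂ − 5x₃ = 14.
n = (−6, −4, −5); n·P − 14 = 5; |n| = √77; distance = 5/√77 = 5√77/77.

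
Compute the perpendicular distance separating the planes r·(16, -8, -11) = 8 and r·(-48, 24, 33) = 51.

Divide the second equation by -3 to match normals: 16x - 8y - 11z = -17.
Both planes have normal n = (16, -8, -11), |n| = 21. Any point on the first plane is at distance |(-17) − 8|/|n| = 25/21 from the second.

25/21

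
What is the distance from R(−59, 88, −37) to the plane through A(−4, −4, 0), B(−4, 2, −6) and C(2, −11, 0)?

AB = (0, 6, −6) and AC = (6, −7, 0), so a normal is n = AB × AC = (−42, −36, −36).
Then n·(−59, 88, −37) − 312 = 330.
|n| = √(1764 + 1296 + 1296) = 66, so the distance is |330|/66 = 5.

5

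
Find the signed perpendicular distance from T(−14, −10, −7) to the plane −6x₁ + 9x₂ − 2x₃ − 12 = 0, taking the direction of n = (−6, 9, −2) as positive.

n·T − 12 = -4.
|n| = 11, so the signed distance is -4/11.

-4/11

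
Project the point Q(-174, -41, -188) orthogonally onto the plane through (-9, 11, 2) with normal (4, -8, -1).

The perpendicular from Q has direction n = (4, -8, -1): r = (-174, -41, -188) + t(4, -8, -1).
Substitute into the plane: n·(Q + tn) = -126 gives -180 + 81t = -126, so t = 2/3.
Foot = (-174, -41, -188) + (2/3)·(4, -8, -1) = (-514/3, -139/3, -566/3).

(-514/3, -139/3, -566/3)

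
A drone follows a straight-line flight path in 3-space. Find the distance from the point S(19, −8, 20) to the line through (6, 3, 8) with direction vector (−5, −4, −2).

√389

Direction vector d = (−5, −4, −2).
AP = (13, −11, 12), and AP × d = (70, −34, −107).
|AP × d|² = 17505 and |d|² = 45, so the distance is √(17505/45) = √389.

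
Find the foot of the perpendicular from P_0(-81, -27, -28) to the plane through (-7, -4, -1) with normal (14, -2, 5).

(-11, -37, -3)

The perpendicular from P_0 has direction n = (14, -2, 5): r = (-81, -27, -28) + μ(14, -2, 5).
Substitute into the plane: n·(P_0 + μn) = -95 gives -1220 + 225μ = -95, so μ = 5.
Foot = (-81, -27, -28) + 5·(14, -2, 5) = (-11, -37, -3).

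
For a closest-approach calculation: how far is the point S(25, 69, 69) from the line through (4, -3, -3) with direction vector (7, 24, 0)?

72

Direction vector d = (7, 24, 0).
AP = (21, 72, 72), and AP × d = (-1728, 504, 0).
|AP × d|² = 3240000 and |d|² = 625, so the distance is √(3240000/625) = √5184 = 72.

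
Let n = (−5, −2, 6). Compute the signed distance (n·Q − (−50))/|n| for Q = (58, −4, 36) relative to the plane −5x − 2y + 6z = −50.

-16√65/65

n·Q − (-50) = -16.
|n| = √65, so the signed distance is -16√65/65.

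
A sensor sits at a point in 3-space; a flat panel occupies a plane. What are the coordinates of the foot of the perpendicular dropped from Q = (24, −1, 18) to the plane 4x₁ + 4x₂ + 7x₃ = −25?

n = (4, 4, 7), |n|² = 81, and n·Q − (-25) = 243.
t = 243/81 = 3, so the foot is Q − t·n = (24, −1, 18) − 3·(4, 4, 7) = (12, −13, −3).

(12, -13, -3)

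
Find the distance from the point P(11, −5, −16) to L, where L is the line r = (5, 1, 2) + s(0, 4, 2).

Direction vector d = (0, 4, 2).
AP = (6, −6, −18); AP·d = -60, |AP|² = 396, |d|² = 20.
distance² = |AP|² − (AP·d)²/|d|² = 396 − 3600/20 = 216, so the distance is 6√6.

6√6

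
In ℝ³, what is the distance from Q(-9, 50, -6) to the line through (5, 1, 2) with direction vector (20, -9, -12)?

Direction vector d = (20, -9, -12).
AP = (-14, 49, -8); AP·d = -625, |AP|² = 2661, |d|² = 625.
distance² = |AP|² − (AP·d)²/|d|² = 2661 − 390625/625 = 2036, so the distance is 2√509.

2√509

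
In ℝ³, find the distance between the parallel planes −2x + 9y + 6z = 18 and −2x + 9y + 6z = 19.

1/11

With common normal n = (−2, 9, 6) (|n| = 11), the distance is |18 − 19|/|n| = 1/11.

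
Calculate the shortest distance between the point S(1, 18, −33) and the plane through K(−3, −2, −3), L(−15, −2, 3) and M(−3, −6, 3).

KL = (−12, 0, 6) and KM = (0, −4, 6), so a normal is n = KL × KM = (24, 72, 48).
d = |24·1 + 72·18 + 48·(-33) − (-360)| / √(576 + 5184 + 2304) = |96| / (24√14) = 2√14/7.

2√14/7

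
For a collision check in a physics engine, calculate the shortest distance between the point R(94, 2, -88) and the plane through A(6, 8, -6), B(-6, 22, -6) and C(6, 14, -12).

AB = (-12, 14, 0) and AC = (0, 6, -6), so a normal is n = AB × AC = (-84, -72, -72).
d = |(-84)·94 + (-72)·2 + (-72)·(-88) − (-648)| / √(7056 + 5184 + 5184) = |-1056| / 132 = 8.

8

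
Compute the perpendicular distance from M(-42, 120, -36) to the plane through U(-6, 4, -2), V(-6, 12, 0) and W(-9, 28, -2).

4

UV = (0, 8, 2) and UW = (-3, 24, 0), so a normal is n = UV × UW = (-48, -6, 24).
d = |(-48)·(-42) + (-6)·120 + 24·(-36) − 216| / √(2304 + 36 + 576) = |216| / 54 = 4.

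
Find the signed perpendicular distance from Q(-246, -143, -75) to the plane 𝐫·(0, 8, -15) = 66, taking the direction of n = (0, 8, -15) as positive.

n·Q − 66 = -85.
|n| = 17, so the signed distance is -85/17 = -5.

-5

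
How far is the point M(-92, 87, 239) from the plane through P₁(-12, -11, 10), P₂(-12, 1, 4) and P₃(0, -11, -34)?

4

P₁P₂ = (0, 12, -6) and P₁P₃ = (12, 0, -44), so a normal is n = P₁P₂ × P₁P₃ = (-528, -72, -144).
Then n·(-92, 87, 239) - 5688 = 2208.
|n| = √(278784 + 5184 + 20736) = 552, so the distance is |2208|/552 = 4.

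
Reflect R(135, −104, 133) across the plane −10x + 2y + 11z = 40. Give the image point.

(123, -508/5, 731/5)

With n = (−10, 2, 11), the signed offset is (n·R − 40)/|n|² = -135/225 = -3/5.
R' = R − 2t·n = (135, −104, 133) − (-6/5)·(−10, 2, 11) = (123, −508/5, 731/5).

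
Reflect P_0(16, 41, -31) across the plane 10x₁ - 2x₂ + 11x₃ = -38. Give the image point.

n = (10, -2, 11), |n|² = 225, n·P_0 − (-38) = -225, so t = -225/225 = -1.
Foot F = P_0 − (-1)·n = (26, 39, -20); the reflection is 2F − P_0 = (36, 37, -9).

(36, 37, -9)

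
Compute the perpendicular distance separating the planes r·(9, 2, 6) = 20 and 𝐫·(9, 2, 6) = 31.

Both planes have normal n = (9, 2, 6), |n| = 11. Any point on the first plane is at distance |31 − 20|/|n| = 11/11 = 1 from the second.

1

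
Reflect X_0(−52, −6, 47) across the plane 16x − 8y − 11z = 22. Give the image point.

n = (16, −8, −11), |n|² = 441, n·X_0 − 22 = -1323, so t = -1323/441 = -3.
Foot F = X_0 − (-3)·n = (−4, −30, 14); the reflection is 2F − X_0 = (44, −54, −19).

(44, -54, -19)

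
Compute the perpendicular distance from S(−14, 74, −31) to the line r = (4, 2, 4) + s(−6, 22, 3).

2√493

Direction vector d = (−6, 22, 3).
AP = (−18, 72, −35), and AP × d = (986, 264, 36).
|AP × d|² = 1043188 and |d|² = 529, so the distance is √(1043188/529) = √1972 = 2√493.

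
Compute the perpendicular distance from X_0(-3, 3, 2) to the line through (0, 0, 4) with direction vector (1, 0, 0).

√13

Direction vector d = (1, 0, 0).
AP = (-3, 3, -2), and AP × d = (0, -2, -3).
|AP × d|² = 13 and |d|² = 1, so the distance is √13.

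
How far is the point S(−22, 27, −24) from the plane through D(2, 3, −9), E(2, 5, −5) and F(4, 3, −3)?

9/√14

DE = (0, 2, 4) and DF = (2, 0, 6), so a normal is n = DE × DF = (12, 8, −4).
Then n·(−22, 27, −24) − 84 = −36.
|n| = √(144 + 64 + 16) = 4√14, so the distance is |-36|/(4√14) = 9√14/14.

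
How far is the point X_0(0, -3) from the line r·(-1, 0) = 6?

d = |(-1)·0 + 0·(-3) − 6| / √(1 + 0) = |-6|/1 = 6.

6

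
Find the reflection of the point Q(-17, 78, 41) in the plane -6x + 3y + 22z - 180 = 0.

(7, 66, -47)

n = (-6, 3, 22), |n|² = 529, n·Q − 180 = 1058, so t = 1058/529 = 2.
Foot F = Q − 2·n = (-5, 72, -3); the reflection is 2F − Q = (7, 66, -47).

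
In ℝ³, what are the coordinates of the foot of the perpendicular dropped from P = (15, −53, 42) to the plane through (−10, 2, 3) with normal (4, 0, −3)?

The perpendicular from P has direction n = (4, 0, −3): r = (15, −53, 42) + λ(4, 0, −3).
Substitute into the plane: n·(P + λn) = -49 gives -66 + 25λ = -49, so λ = 17/25.
Foot = (15, −53, 42) + (17/25)·(4, 0, −3) = (443/25, −53, 999/25).

(443/25, -53, 999/25)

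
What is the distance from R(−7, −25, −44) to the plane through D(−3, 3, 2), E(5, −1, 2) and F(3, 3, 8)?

7√6/3

DE = (8, −4, 0) and DF = (6, 0, 6), so a normal is n = DE × DF = (−24, −48, 24).
d = |(-24)·(-7) + (-48)·(-25) + 24·(-44) − (-24)| / √(576 + 2304 + 576) = |336| / (24√6) = 7√6/3.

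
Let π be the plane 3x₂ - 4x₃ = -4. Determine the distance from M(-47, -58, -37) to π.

22/5

Normal vector n = (0, 3, -4), and n·(-47, -58, -37) - (-4) = -22.
|n| = √(0 + 9 + 16) = 5, so the distance is |-22|/5 = 22/5.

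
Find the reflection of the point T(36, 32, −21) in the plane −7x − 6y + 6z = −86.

(-20, -16, 27)

n = (−7, −6, 6), |n|² = 121, n·T − (-86) = -484, so t = -484/121 = -4.
Foot F = T − (-4)·n = (8, 8, 3); the reflection is 2F − T = (−20, −16, 27).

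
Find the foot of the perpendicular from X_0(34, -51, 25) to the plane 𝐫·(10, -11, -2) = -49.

(-6, -7, 33)

The perpendicular from X_0 has direction n = (10, -11, -2): r = (34, -51, 25) + λ(10, -11, -2).
Substitute into the plane: n·(X_0 + λn) = -49 gives 851 + 225λ = -49, so λ = -4.
Foot = (34, -51, 25) + (-4)·(10, -11, -2) = (-6, -7, 33).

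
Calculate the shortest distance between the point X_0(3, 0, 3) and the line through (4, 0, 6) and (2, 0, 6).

3

A direction vector is d = (-2, 0, 0).
AP = (-1, 0, -3); AP·d = 2, |AP|² = 10, |d|² = 4.
distance² = |AP|² − (AP·d)²/|d|² = 10 − 4/4 = 9, so the distance is 3.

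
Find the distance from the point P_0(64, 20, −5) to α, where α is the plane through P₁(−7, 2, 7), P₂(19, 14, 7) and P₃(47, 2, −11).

P₁P₂ = (26, 12, 0) and P₁P₃ = (54, 0, −18), so a normal is n = P₁P₂ × P₁P₃ = (−216, 468, −648).
Then n·(64, 20, −5) − (−2088) = 864.
|n| = √(46656 + 219024 + 419904) = 828, so the distance is |864|/828 = 24/23.

24/23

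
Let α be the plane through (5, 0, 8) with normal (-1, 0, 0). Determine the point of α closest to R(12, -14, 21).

n = (-1, 0, 0), |n|² = 1, and n·R − (-5) = -7.
t = -7/1 = -7, so the foot is R − t·n = (12, -14, 21) − (-7)·(-1, 0, 0) = (5, -14, 21).

(5, -14, 21)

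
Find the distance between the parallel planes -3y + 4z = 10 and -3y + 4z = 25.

Both planes have normal n = (0, -3, 4), |n| = 5. Any point on the first plane is at distance |25 − 10|/|n| = 15/5 = 3 from the second.

3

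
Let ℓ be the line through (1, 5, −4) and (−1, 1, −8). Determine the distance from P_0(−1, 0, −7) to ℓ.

A direction vector is d = (−2, −4, −4).
AP = (−2, −5, −3), and AP × d = (8, −2, −2).
|AP × d|² = 72 and |d|² = 36, so the distance is √(72/36) = √2.

√2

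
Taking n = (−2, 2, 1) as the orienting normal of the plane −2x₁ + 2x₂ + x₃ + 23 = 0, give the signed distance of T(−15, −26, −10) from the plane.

n·T − (-23) = -9.
|n| = 3, so the signed distance is -9/3 = -3.

-3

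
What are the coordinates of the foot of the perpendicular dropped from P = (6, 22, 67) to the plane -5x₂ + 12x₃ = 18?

(6, 42, 19)

The perpendicular from P has direction n = (0, -5, 12): r = (6, 22, 67) + μ(0, -5, 12).
Substitute into the plane: n·(P + μn) = 18 gives 694 + 169μ = 18, so μ = -4.
Foot = (6, 22, 67) + (-4)·(0, -5, 12) = (6, 42, 19).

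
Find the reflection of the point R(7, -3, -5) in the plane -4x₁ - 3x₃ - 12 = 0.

With n = (-4, 0, -3), the signed offset is (n·R − 12)/|n|² = -25/25 = -1.
R' = R − 2t·n = (7, -3, -5) − (-2)·(-4, 0, -3) = (-1, -3, -11).

(-1, -3, -11)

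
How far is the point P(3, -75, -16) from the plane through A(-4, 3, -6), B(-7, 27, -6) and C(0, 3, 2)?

AB = (-3, 24, 0) and AC = (4, 0, 8), so a normal is n = AB × AC = (192, 24, -96).
Then n·(3, -75, -16) - (-120) = 432.
|n| = √(36864 + 576 + 9216) = 216, so the distance is |432|/216 = 2.

2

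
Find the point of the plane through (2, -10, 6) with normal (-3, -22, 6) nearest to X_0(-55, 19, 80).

The perpendicular from X_0 has direction n = (-3, -22, 6): r = (-55, 19, 80) + t(-3, -22, 6).
Substitute into the plane: n·(X_0 + tn) = 250 gives 227 + 529t = 250, so t = 1/23.
Foot = (-55, 19, 80) + (1/23)·(-3, -22, 6) = (-1268/23, 415/23, 1846/23).

(-1268/23, 415/23, 1846/23)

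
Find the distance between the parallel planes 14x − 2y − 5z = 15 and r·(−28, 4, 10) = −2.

Divide the second equation by -2 to match normals: 14x − 2y − 5z = 1.
Both planes have normal n = (14, −2, −5), |n| = 15. Any point on the first plane is at distance |1 − 15|/|n| = 14/15 from the second.

14/15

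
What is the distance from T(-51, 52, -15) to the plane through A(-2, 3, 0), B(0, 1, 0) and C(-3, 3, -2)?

AB = (2, -2, 0) and AC = (-1, 0, -2), so a normal is n = AB × AC = (4, 4, -2).
n = (4, 4, -2); n·P − 4 = 30; |n| = 6; distance = 30/6 = 5.

5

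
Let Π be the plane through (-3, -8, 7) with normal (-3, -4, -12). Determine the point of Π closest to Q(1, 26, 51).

(-11, 10, 3)

The perpendicular from Q has direction n = (-3, -4, -12): r = (1, 26, 51) + t(-3, -4, -12).
Substitute into the plane: n·(Q + tn) = -43 gives -719 + 169t = -43, so t = 4.
Foot = (1, 26, 51) + 4·(-3, -4, -12) = (-11, 10, 3).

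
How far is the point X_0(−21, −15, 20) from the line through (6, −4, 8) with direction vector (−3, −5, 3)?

Direction vector d = (−3, −5, 3).
AP = (−27, −11, 12), and AP × d = (27, 45, 102).
|AP × d|² = 13158 and |d|² = 43, so the distance is √(13158/43) = √306 = 3√34.

3√34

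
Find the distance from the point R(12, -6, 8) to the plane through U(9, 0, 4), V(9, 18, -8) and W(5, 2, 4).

3/√14

UV = (0, 18, -12) and UW = (-4, 2, 0), so a normal is n = UV × UW = (24, 48, 72).
n = (24, 48, 72); n·P − 504 = 72; |n| = 24√14; distance = 72/(24√14) = 3√14/14.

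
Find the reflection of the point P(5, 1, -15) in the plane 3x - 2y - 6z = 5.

(-7, 9, 9)

With n = (3, -2, -6), the signed offset is (n·P − 5)/|n|² = 98/49 = 2.
P' = P − 2t·n = (5, 1, -15) − 4·(3, -2, -6) = (-7, 9, 9).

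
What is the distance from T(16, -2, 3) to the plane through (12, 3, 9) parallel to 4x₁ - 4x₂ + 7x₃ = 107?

Parallel planes share the normal n = (4, -4, 7); since (12, 3, 9) lies on the plane, its equation is 4x₁ - 4x₂ + 7x₃ = 99.
Then n·(16, -2, 3) - 99 = -6.
|n| = √(16 + 16 + 49) = 9, so the distance is |-6|/9 = 2/3.

2/3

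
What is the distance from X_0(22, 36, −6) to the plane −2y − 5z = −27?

n = (0, −2, −5); n·P − (-27) = -15; |n| = √29; distance = 15/√29.

15√29/29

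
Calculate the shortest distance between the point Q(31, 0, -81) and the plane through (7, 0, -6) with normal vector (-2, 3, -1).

The plane has equation n·(r − (7, 0, -6)) = 0, i.e. n·r = -8.
Then n·(31, 0, -81) - (-8) = 27.
|n| = √(4 + 9 + 1) = √14, so the distance is |27|/√14 = 27/√14.

27√14/14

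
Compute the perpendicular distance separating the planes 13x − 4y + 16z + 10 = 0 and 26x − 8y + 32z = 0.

Divide the second equation by 2 to match normals: 13x − 4y + 16z = 0.
Both planes have normal n = (13, −4, 16), |n| = 21. Any point on the first plane is at distance |0 − (-10)|/|n| = 10/21 from the second.

10/21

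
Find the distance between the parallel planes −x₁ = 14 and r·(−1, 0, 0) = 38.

24

Both planes have normal n = (−1, 0, 0), |n| = 1. Any point on the first plane is at distance |38 − 14|/|n| = 24/1 = 24 from the second.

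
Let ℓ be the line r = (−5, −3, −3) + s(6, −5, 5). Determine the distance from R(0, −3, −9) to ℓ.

√61

Direction vector d = (6, −5, 5).
AP = (5, 0, −6); AP·d = 0, |AP|² = 61, |d|² = 86.
distance² = |AP|² − (AP·d)²/|d|² = 61 − 0/86 = 61, so the distance is √61.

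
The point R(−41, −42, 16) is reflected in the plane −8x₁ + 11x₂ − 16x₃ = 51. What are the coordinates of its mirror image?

(-57, -20, -16)

With n = (−8, 11, −16), the signed offset is (n·R − 51)/|n|² = -441/441 = -1.
R' = R − 2t·n = (−41, −42, 16) − (-2)·(−8, 11, −16) = (−57, −20, −16).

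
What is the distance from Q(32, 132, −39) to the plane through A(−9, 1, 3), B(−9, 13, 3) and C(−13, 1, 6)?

AB = (0, 12, 0) and AC = (−4, 0, 3), so a normal is n = AB × AC = (36, 0, 48).
Then n·(32, 132, −39) − (−180) = −540.
|n| = √(1296 + 0 + 2304) = 60, so the distance is |-540|/60 = 9.

9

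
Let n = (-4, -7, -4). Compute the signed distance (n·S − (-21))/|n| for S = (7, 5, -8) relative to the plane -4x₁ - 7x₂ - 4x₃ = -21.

n·S − (-21) = -10.
|n| = 9, so the signed distance is -10/9.

-10/9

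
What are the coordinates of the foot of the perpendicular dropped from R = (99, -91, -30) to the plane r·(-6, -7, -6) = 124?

n = (-6, -7, -6), |n|² = 121, and n·R − 124 = 99.
t = 99/121 = 9/11, so the foot is R − t·n = (99, -91, -30) − (9/11)·(-6, -7, -6) = (1143/11, -938/11, -276/11).

(1143/11, -938/11, -276/11)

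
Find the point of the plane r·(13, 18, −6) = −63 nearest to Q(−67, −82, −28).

(-15, -10, -52)

The perpendicular from Q has direction n = (13, 18, −6): r = (−67, −82, −28) + μ(13, 18, −6).
Substitute into the plane: n·(Q + μn) = -63 gives -2179 + 529μ = -63, so μ = 4.
Foot = (−67, −82, −28) + 4·(13, 18, −6) = (−15, −10, −52).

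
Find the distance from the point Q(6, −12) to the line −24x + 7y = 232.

d = |(-24)·6 + 7·(-12) − 232| / √(576 + 49) = |-460|/25 = 92/5.

92/5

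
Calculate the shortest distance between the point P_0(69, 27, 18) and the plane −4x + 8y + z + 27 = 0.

5/3

d = |(-4)·69 + 8·27 + 1·18 − (-27)| / √(16 + 64 + 1) = |-15| / 9 = 5/3.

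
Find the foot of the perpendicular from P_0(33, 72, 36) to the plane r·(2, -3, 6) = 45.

(225/7, 513/7, 234/7)

The perpendicular from P_0 has direction n = (2, -3, 6): r = (33, 72, 36) + μ(2, -3, 6).
Substitute into the plane: n·(P_0 + μn) = 45 gives 66 + 49μ = 45, so μ = -3/7.
Foot = (33, 72, 36) + (-3/7)·(2, -3, 6) = (225/7, 513/7, 234/7).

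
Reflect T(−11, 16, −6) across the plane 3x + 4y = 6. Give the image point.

n = (3, 4, 0), |n|² = 25, n·T − 6 = 25, so t = 25/25 = 1.
Foot F = T − 1·n = (−14, 12, −6); the reflection is 2F − T = (−17, 8, −6).

(-17, 8, -6)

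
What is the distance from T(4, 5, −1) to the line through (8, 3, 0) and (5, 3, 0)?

√5

A direction vector is d = (−3, 0, 0).
AP = (−4, 2, −1), and AP × d = (0, 3, 6).
|AP × d|² = 45 and |d|² = 9, so the distance is √(45/9) = √5.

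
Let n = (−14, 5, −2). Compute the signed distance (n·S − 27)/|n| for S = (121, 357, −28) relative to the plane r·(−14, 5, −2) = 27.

8

n·S − 27 = 120.
|n| = 15, so the signed distance is 120/15 = 8.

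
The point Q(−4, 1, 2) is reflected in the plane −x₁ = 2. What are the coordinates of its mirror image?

With n = (−1, 0, 0), the signed offset is (n·Q − 2)/|n|² = 2/1 = 2.
Q' = Q − 2t·n = (−4, 1, 2) − 4·(−1, 0, 0) = (0, 1, 2).

(0, 1, 2)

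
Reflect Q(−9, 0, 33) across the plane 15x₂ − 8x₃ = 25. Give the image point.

(-9, 30, 17)

n = (0, 15, −8), |n|² = 289, n·Q − 25 = -289, so t = -289/289 = -1.
Foot F = Q − (-1)·n = (−9, 15, 25); the reflection is 2F − Q = (−9, 30, 17).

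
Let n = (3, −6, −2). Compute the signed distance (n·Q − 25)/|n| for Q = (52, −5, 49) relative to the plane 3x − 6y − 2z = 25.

n·Q − 25 = 63.
|n| = 7, so the signed distance is 63/7 = 9.

9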